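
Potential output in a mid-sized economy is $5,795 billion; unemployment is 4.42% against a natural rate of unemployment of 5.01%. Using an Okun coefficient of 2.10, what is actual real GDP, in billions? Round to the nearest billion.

$5,867 billion

Unemployment gap = 4.42 - 5.01 = -0.59 points, so the output gap is -2.1 × (-0.59) = 1.239%.
Actual GDP = 5795 × (1 + 1.239/100) = 5795 × 1.01239 ≈ 5867 billion.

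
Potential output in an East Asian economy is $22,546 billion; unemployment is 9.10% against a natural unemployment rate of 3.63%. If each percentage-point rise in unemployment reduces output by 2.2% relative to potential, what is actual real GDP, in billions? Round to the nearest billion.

Unemployment gap = 9.1 - 3.63 = 5.47 points, so the output gap is -2.2 × 5.47 = -12.034%.
Actual GDP = 22546 × (1 - 12.034/100) = 22546 × 0.87966 ≈ 19833 billion.

$19,833 billion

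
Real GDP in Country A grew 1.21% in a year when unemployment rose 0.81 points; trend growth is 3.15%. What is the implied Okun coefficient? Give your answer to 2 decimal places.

β ≈ 2.40

Growth form: g_Y = g_Y* - β × Δu, so β = (g_Y* - g_Y)/Δu.
β = (3.15 - 1.21)/0.81 = 1.94/0.81 = 2.40.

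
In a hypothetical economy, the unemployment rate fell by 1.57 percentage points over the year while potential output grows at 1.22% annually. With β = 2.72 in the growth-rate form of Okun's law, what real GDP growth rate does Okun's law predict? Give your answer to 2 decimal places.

5.49%

Growth-rate Okun's law: g_Y = g_Y* - β × Δu.
g_Y = 1.22 - 2.72 × (-1.57) = 1.22 + 4.2704 = 5.4904%, i.e. 5.49% to 2 d.p.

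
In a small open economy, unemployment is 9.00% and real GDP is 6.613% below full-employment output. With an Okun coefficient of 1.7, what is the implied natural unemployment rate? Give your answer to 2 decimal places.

From Okun's law, u - u* = -(output gap)/β = -(-6.613)/1.7 = 3.89 points.
So u* = 9 - 3.89 = 5.11%.

5.11%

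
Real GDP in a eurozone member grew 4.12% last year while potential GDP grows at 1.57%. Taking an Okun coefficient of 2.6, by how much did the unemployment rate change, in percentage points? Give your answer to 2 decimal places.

Growth-rate Okun's law: g_Y = g_Y* - β × Δu, so Δu = (g_Y* - g_Y)/β.
Δu = (1.57 - 4.12)/2.6 = -2.55/2.6 = -0.98 percentage points.

-0.98 percentage points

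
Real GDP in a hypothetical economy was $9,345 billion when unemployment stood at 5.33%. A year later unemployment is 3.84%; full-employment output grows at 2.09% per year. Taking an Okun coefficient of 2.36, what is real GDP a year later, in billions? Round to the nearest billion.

$9,869 billion

Δu = 3.84 - 5.33 = -1.49 points.
Okun's law (growth form): g_Y = g_Y* - β × Δu = 2.09 - 2.36 × (-1.49) = 2.09 + 3.5164 = 5.6064%.
Real GDP in the next year = 9345 × (1 + 5.6064/100) = 9345 × 1.056064 ≈ 9869 billion.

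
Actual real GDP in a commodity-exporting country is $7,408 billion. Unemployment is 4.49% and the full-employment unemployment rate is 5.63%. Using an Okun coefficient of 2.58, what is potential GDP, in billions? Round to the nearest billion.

$7,196 billion

Unemployment gap = 4.49 - 5.63 = -1.14 points, so output gap = -2.58 × (-1.14) = 2.9412%.
Since Y = Y* × (1 + gap/100), Y* = 7408/1.029412 ≈ 7196 billion.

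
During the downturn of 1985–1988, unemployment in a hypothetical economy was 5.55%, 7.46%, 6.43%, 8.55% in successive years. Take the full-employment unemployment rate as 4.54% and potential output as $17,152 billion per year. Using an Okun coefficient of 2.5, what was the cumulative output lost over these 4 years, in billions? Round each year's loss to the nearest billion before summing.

Year 1985: gap = -2.5 × (5.55 - 4.54) = -2.525%, loss ≈ 17152 × 2.525/100 ≈ 433.
Year 1986: gap = -2.5 × (7.46 - 4.54) = -7.3%, loss ≈ 17152 × 7.3/100 ≈ 1252.
Year 1987: gap = -2.5 × (6.43 - 4.54) = -4.725%, loss ≈ 17152 × 4.725/100 ≈ 810.
Year 1988: gap = -2.5 × (8.55 - 4.54) = -10.025%, loss ≈ 17152 × 10.025/100 ≈ 1719.
Total lost output = 433 + 1252 + 810 + 1719 = 4214 billion.

$4,214 billion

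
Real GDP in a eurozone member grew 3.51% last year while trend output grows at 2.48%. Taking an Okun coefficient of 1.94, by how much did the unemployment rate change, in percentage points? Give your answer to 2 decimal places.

Growth-rate Okun's law: g_Y = g_Y* - β × Δu, so Δu = (g_Y* - g_Y)/β.
Δu = (2.48 - 3.51)/1.94 = -1.03/1.94 = -0.53 percentage points.

-0.53 percentage points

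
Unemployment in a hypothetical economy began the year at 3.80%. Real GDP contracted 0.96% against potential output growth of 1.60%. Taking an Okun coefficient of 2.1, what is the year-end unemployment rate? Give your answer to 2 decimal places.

5.02%

Growth-rate Okun's law: g_Y = g_Y* - β × Δu, so Δu = (g_Y* - g_Y)/β.
Δu = (1.6 + 0.96)/2.1 = 2.56/2.1 = 1.22 percentage points.
Year-end unemployment = 3.8 + 1.22 = 5.02%.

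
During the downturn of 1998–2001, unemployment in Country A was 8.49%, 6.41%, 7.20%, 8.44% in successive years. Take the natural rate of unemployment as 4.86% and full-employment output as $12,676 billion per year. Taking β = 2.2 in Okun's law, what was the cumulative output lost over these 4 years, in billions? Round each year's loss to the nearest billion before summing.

Year 1998: gap = -2.2 × (8.49 - 4.86) = -7.986%, loss ≈ 12676 × 7.986/100 ≈ 1012.
Year 1999: gap = -2.2 × (6.41 - 4.86) = -3.41%, loss ≈ 12676 × 3.41/100 ≈ 432.
Year 2000: gap = -2.2 × (7.2 - 4.86) = -5.148%, loss ≈ 12676 × 5.148/100 ≈ 653.
Year 2001: gap = -2.2 × (8.44 - 4.86) = -7.876%, loss ≈ 12676 × 7.876/100 ≈ 998.
Total lost output = 1012 + 432 + 653 + 998 = 3095 billion.

$3,095 billion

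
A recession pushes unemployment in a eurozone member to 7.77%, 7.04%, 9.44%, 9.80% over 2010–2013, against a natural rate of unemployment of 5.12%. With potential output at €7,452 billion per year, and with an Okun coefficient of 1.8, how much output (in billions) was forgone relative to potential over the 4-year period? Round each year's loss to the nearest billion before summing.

Year 2010: gap = -1.8 × (7.77 - 5.12) = -4.77%, loss ≈ 7452 × 4.77/100 ≈ 355.
Year 2011: gap = -1.8 × (7.04 - 5.12) = -3.456%, loss ≈ 7452 × 3.456/100 ≈ 258.
Year 2012: gap = -1.8 × (9.44 - 5.12) = -7.776%, loss ≈ 7452 × 7.776/100 ≈ 579.
Year 2013: gap = -1.8 × (9.8 - 5.12) = -8.424%, loss ≈ 7452 × 8.424/100 ≈ 628.
Total lost output = 355 + 258 + 579 + 628 = 1820 billion.

€1,820 billion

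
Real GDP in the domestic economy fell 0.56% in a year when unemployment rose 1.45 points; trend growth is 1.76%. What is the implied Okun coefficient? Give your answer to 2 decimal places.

β ≈ 1.60

Growth form: g_Y = g_Y* - β × Δu, so β = (g_Y* - g_Y)/Δu.
β = (1.76 + 0.56)/1.45 = 2.32/1.45 = 1.60.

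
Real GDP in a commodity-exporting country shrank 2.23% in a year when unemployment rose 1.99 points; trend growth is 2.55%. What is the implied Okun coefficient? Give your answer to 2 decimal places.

β ≈ 2.40

Growth form: g_Y = g_Y* - β × Δu, so β = (g_Y* - g_Y)/Δu.
β = (2.55 + 2.23)/1.99 = 4.78/1.99 = 2.40.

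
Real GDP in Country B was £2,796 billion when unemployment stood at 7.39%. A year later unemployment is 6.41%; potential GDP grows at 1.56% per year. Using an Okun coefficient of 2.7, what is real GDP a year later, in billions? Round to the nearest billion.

£2,914 billion

Δu = 6.41 - 7.39 = -0.98 points.
Okun's law (growth form): g_Y = g_Y* - β × Δu = 1.56 - 2.7 × (-0.98) = 1.56 + 2.646 = 4.206%.
Real GDP in the next year = 2796 × (1 + 4.206/100) = 2796 × 1.04206 ≈ 2914 billion.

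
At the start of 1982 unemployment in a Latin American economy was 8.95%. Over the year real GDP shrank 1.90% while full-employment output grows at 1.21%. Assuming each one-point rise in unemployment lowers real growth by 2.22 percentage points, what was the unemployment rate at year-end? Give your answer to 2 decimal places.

Growth-rate Okun's law: g_Y = g_Y* - β × Δu, so Δu = (g_Y* - g_Y)/β.
Δu = (1.21 + 1.9)/2.22 = 3.11/2.22 = 1.40 percentage points.
Year-end unemployment = 8.95 + 1.4 = 10.35%.

10.35%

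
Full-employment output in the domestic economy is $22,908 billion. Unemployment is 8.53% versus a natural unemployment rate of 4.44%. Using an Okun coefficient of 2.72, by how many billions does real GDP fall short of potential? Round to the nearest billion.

Output gap = -2.72 × (8.53 - 4.44) = -2.72 × 4.09 = -11.1248%.
Actual GDP ≈ 22908 × 0.888752 ≈ 20360 billion, so the shortfall is 22908 - 20360 = 2548 billion.

$2,548 billion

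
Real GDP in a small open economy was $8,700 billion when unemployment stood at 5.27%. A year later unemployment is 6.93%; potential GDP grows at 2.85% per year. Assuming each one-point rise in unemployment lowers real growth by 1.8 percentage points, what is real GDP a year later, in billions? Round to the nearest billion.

$8,688 billion

Δu = 6.93 - 5.27 = 1.66 points.
Okun's law (growth form): g_Y = g_Y* - β × Δu = 2.85 - 1.8 × (1.66) = 2.85 - 2.988 = -0.138%.
Real GDP in the next year = 8700 × (1 - 0.138/100) = 8700 × 0.99862 ≈ 8688 billion.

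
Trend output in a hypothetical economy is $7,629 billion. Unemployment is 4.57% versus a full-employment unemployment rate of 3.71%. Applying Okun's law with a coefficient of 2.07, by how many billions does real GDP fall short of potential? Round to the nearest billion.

$136 billion

Output gap = -2.07 × (4.57 - 3.71) = -2.07 × 0.86 = -1.7802%.
Actual GDP ≈ 7629 × 0.982198 ≈ 7493 billion, so the shortfall is 7629 - 7493 = 136 billion.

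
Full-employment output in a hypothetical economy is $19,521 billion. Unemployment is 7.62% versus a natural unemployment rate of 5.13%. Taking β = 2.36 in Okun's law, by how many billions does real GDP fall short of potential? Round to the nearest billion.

Output gap = -2.36 × (7.62 - 5.13) = -2.36 × 2.49 = -5.8764%.
Actual GDP ≈ 19521 × 0.941236 ≈ 18374 billion, so the shortfall is 19521 - 18374 = 1147 billion.

$1,147 billion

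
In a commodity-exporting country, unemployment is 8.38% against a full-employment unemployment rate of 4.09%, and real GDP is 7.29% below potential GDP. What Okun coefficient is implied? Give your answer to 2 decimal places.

Okun's law: output gap = -β × (u - u*).
-7.29 = -β × (8.38 - 4.09) = -β × 4.29, so β = 7.29/4.29 = 1.70.

β ≈ 1.70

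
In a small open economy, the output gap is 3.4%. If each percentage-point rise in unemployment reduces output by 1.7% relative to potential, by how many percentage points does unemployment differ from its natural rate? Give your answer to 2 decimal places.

Okun's law: output gap = -β × (u - u*), so u - u* = -(output gap)/β.
u - u* = -(3.4)/1.7 = -2 percentage points.

-2.00 percentage points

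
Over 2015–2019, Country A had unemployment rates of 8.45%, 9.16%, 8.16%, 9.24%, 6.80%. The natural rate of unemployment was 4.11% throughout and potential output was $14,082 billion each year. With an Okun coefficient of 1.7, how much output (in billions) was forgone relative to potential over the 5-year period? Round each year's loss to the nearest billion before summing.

Year 2015: gap = -1.7 × (8.45 - 4.11) = -7.378%, loss ≈ 14082 × 7.378/100 ≈ 1039.
Year 2016: gap = -1.7 × (9.16 - 4.11) = -8.585%, loss ≈ 14082 × 8.585/100 ≈ 1209.
Year 2017: gap = -1.7 × (8.16 - 4.11) = -6.885%, loss ≈ 14082 × 6.885/100 ≈ 970.
Year 2018: gap = -1.7 × (9.24 - 4.11) = -8.721%, loss ≈ 14082 × 8.721/100 ≈ 1228.
Year 2019: gap = -1.7 × (6.8 - 4.11) = -4.573%, loss ≈ 14082 × 4.573/100 ≈ 644.
Total lost output = 1039 + 1209 + 970 + 1228 + 644 = 5090 billion.

$5,090 billion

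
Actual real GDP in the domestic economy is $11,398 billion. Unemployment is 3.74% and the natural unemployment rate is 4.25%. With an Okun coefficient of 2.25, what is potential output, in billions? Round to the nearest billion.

Unemployment gap = 3.74 - 4.25 = -0.51 points, so output gap = -2.25 × (-0.51) = 1.1475%.
Since Y = Y* × (1 + gap/100), Y* = 11398/1.011475 ≈ 11269 billion.

$11,269 billion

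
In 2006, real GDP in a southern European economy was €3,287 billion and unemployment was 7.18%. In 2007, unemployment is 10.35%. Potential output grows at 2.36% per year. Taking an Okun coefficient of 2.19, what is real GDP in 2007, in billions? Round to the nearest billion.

Δu = 10.35 - 7.18 = 3.17 points.
Okun's law (growth form): g_Y = g_Y* - β × Δu = 2.36 - 2.19 × (3.17) = 2.36 - 6.9423 = -4.5823%.
Real GDP in the next year = 3287 × (1 - 4.5823/100) = 3287 × 0.954177 ≈ 3136 billion.

€3,136 billion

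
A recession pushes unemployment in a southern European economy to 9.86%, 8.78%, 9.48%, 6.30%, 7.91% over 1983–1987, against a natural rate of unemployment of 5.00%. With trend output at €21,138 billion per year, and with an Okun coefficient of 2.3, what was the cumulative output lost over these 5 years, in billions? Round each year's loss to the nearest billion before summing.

€8,426 billion

Year 1983: gap = -2.3 × (9.86 - 5) = -11.178%, loss ≈ 21138 × 11.178/100 ≈ 2363.
Year 1984: gap = -2.3 × (8.78 - 5) = -8.694%, loss ≈ 21138 × 8.694/100 ≈ 1838.
Year 1985: gap = -2.3 × (9.48 - 5) = -10.304%, loss ≈ 21138 × 10.304/100 ≈ 2178.
Year 1986: gap = -2.3 × (6.3 - 5) = -2.99%, loss ≈ 21138 × 2.99/100 ≈ 632.
Year 1987: gap = -2.3 × (7.91 - 5) = -6.693%, loss ≈ 21138 × 6.693/100 ≈ 1415.
Total lost output = 2363 + 1838 + 2178 + 632 + 1415 = 8426 billion.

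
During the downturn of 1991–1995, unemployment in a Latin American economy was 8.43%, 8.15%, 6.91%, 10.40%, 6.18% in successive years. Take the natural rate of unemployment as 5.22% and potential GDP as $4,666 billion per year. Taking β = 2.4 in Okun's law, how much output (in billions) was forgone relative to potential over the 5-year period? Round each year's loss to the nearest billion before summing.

$1,564 billion

Year 1991: gap = -2.4 × (8.43 - 5.22) = -7.704%, loss ≈ 4666 × 7.704/100 ≈ 359.
Year 1992: gap = -2.4 × (8.15 - 5.22) = -7.032%, loss ≈ 4666 × 7.032/100 ≈ 328.
Year 1993: gap = -2.4 × (6.91 - 5.22) = -4.056%, loss ≈ 4666 × 4.056/100 ≈ 189.
Year 1994: gap = -2.4 × (10.4 - 5.22) = -12.432%, loss ≈ 4666 × 12.432/100 ≈ 580.
Year 1995: gap = -2.4 × (6.18 - 5.22) = -2.304%, loss ≈ 4666 × 2.304/100 ≈ 108.
Total lost output = 359 + 328 + 189 + 580 + 108 = 1564 billion.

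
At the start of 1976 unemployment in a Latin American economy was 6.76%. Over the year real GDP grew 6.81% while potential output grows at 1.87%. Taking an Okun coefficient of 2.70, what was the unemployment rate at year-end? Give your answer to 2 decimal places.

4.93%

Growth-rate Okun's law: g_Y = g_Y* - β × Δu, so Δu = (g_Y* - g_Y)/β.
Δu = (1.87 - 6.81)/2.70 = -4.94/2.70 = -1.83 percentage points.
Year-end unemployment = 6.76 - 1.83 = 4.93%.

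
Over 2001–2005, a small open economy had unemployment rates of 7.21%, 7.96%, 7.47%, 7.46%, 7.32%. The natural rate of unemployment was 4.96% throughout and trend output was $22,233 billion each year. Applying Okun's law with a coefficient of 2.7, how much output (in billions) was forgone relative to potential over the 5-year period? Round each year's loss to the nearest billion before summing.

$7,577 billion

Year 2001: gap = -2.7 × (7.21 - 4.96) = -6.075%, loss ≈ 22233 × 6.075/100 ≈ 1351.
Year 2002: gap = -2.7 × (7.96 - 4.96) = -8.1%, loss ≈ 22233 × 8.1/100 ≈ 1801.
Year 2003: gap = -2.7 × (7.47 - 4.96) = -6.777%, loss ≈ 22233 × 6.777/100 ≈ 1507.
Year 2004: gap = -2.7 × (7.46 - 4.96) = -6.75%, loss ≈ 22233 × 6.75/100 ≈ 1501.
Year 2005: gap = -2.7 × (7.32 - 4.96) = -6.372%, loss ≈ 22233 × 6.372/100 ≈ 1417.
Total lost output = 1351 + 1801 + 1507 + 1501 + 1417 = 7577 billion.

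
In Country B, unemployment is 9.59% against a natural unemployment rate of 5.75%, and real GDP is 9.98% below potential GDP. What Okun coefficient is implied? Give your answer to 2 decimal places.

β ≈ 2.60

Okun's law: output gap = -β × (u - u*).
-9.98 = -β × (9.59 - 5.75) = -β × 3.84, so β = 9.98/3.84 = 2.60.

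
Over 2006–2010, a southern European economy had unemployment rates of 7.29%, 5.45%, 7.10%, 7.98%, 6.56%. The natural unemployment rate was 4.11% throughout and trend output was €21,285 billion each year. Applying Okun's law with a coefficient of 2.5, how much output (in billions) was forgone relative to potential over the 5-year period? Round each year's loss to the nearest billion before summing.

Year 2006: gap = -2.5 × (7.29 - 4.11) = -7.95%, loss ≈ 21285 × 7.95/100 ≈ 1692.
Year 2007: gap = -2.5 × (5.45 - 4.11) = -3.35%, loss ≈ 21285 × 3.35/100 ≈ 713.
Year 2008: gap = -2.5 × (7.1 - 4.11) = -7.475%, loss ≈ 21285 × 7.475/100 ≈ 1591.
Year 2009: gap = -2.5 × (7.98 - 4.11) = -9.675%, loss ≈ 21285 × 9.675/100 ≈ 2059.
Year 2010: gap = -2.5 × (6.56 - 4.11) = -6.125%, loss ≈ 21285 × 6.125/100 ≈ 1304.
Total lost output = 1692 + 713 + 1591 + 2059 + 1304 = 7359 billion.

€7,359 billion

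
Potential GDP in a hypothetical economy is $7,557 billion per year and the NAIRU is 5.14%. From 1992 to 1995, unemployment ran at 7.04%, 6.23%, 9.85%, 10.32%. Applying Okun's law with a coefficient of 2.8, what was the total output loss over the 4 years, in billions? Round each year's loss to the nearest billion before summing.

$2,726 billion

Year 1992: gap = -2.8 × (7.04 - 5.14) = -5.32%, loss ≈ 7557 × 5.32/100 ≈ 402.
Year 1993: gap = -2.8 × (6.23 - 5.14) = -3.052%, loss ≈ 7557 × 3.052/100 ≈ 231.
Year 1994: gap = -2.8 × (9.85 - 5.14) = -13.188%, loss ≈ 7557 × 13.188/100 ≈ 997.
Year 1995: gap = -2.8 × (10.32 - 5.14) = -14.504%, loss ≈ 7557 × 14.504/100 ≈ 1096.
Total lost output = 402 + 231 + 997 + 1096 = 2726 billion.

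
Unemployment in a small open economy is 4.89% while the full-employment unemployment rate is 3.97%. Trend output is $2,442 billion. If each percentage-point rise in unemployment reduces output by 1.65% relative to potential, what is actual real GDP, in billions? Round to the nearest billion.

Unemployment gap = 4.89 - 3.97 = 0.92 points, so the output gap is -1.65 × 0.92 = -1.518%.
Actual GDP = 2442 × (1 - 1.518/100) = 2442 × 0.98482 ≈ 2405 billion.

$2,405 billion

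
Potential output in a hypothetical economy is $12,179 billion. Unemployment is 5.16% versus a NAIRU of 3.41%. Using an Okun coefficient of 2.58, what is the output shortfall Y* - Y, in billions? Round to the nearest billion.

$550 billion

Output gap = -2.58 × (5.16 - 3.41) = -2.58 × 1.75 = -4.515%.
Actual GDP ≈ 12179 × 0.95485 ≈ 11629 billion, so the shortfall is 12179 - 11629 = 550 billion.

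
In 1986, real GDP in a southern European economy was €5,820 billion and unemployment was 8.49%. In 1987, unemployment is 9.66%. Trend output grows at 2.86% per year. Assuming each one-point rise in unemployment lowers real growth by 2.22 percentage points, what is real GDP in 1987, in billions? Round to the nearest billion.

€5,835 billion

Δu = 9.66 - 8.49 = 1.17 points.
Okun's law (growth form): g_Y = g_Y* - β × Δu = 2.86 - 2.22 × (1.17) = 2.86 - 2.5974 = 0.2626%.
Real GDP in the next year = 5820 × (1 + 0.2626/100) = 5820 × 1.002626 ≈ 5835 billion.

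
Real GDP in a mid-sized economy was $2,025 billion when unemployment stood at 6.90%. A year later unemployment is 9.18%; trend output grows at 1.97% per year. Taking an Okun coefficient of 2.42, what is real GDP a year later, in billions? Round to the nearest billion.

$1,953 billion

Δu = 9.18 - 6.9 = 2.28 points.
Okun's law (growth form): g_Y = g_Y* - β × Δu = 1.97 - 2.42 × (2.28) = 1.97 - 5.5176 = -3.5476%.
Real GDP in the next year = 2025 × (1 - 3.5476/100) = 2025 × 0.964524 ≈ 1953 billion.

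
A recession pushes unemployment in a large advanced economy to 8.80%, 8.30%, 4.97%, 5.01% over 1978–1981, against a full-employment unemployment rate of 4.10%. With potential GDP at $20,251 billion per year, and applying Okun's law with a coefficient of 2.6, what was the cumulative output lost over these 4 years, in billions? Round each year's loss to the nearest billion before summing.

$5,623 billion

Year 1978: gap = -2.6 × (8.8 - 4.1) = -12.22%, loss ≈ 20251 × 12.22/100 ≈ 2475.
Year 1979: gap = -2.6 × (8.3 - 4.1) = -10.92%, loss ≈ 20251 × 10.92/100 ≈ 2211.
Year 1980: gap = -2.6 × (4.97 - 4.1) = -2.262%, loss ≈ 20251 × 2.262/100 ≈ 458.
Year 1981: gap = -2.6 × (5.01 - 4.1) = -2.366%, loss ≈ 20251 × 2.366/100 ≈ 479.
Total lost output = 2475 + 2211 + 458 + 479 = 5623 billion.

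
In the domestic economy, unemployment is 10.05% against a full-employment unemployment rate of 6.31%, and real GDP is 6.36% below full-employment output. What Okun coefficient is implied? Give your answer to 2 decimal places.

Okun's law: output gap = -β × (u - u*).
-6.36 = -β × (10.05 - 6.31) = -β × 3.74, so β = 6.36/3.74 = 1.70.

β ≈ 1.70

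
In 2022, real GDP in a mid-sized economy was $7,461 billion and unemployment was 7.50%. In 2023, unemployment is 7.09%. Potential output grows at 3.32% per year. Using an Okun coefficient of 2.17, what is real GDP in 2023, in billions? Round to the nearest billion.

Δu = 7.09 - 7.5 = -0.41 points.
Okun's law (growth form): g_Y = g_Y* - β × Δu = 3.32 - 2.17 × (-0.41) = 3.32 + 0.8897 = 4.2097%.
Real GDP in the next year = 7461 × (1 + 4.2097/100) = 7461 × 1.042097 ≈ 7775 billion.

$7,775 billion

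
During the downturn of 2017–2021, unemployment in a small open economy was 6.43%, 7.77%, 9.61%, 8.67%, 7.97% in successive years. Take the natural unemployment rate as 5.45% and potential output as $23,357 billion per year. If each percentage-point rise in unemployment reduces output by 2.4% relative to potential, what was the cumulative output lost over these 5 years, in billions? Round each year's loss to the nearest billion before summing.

Year 2017: gap = -2.4 × (6.43 - 5.45) = -2.352%, loss ≈ 23357 × 2.352/100 ≈ 549.
Year 2018: gap = -2.4 × (7.77 - 5.45) = -5.568%, loss ≈ 23357 × 5.568/100 ≈ 1301.
Year 2019: gap = -2.4 × (9.61 - 5.45) = -9.984%, loss ≈ 23357 × 9.984/100 ≈ 2332.
Year 2020: gap = -2.4 × (8.67 - 5.45) = -7.728%, loss ≈ 23357 × 7.728/100 ≈ 1805.
Year 2021: gap = -2.4 × (7.97 - 5.45) = -6.048%, loss ≈ 23357 × 6.048/100 ≈ 1413.
Total lost output = 549 + 1301 + 2332 + 1805 + 1413 = 7400 billion.

$7,400 billion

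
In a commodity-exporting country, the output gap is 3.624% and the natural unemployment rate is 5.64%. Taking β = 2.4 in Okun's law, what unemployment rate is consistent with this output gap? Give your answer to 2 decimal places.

From Okun's law, u - u* = -(output gap)/β = -(3.624)/2.4 = -1.51 points.
So u = 5.64 - 1.51 = 4.13%.

4.13%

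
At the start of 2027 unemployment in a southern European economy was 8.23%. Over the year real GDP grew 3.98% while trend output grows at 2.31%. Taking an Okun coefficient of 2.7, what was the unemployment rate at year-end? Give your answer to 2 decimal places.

Growth-rate Okun's law: g_Y = g_Y* - β × Δu, so Δu = (g_Y* - g_Y)/β.
Δu = (2.31 - 3.98)/2.7 = -1.67/2.7 = -0.62 percentage points.
Year-end unemployment = 8.23 - 0.62 = 7.61%.

7.61%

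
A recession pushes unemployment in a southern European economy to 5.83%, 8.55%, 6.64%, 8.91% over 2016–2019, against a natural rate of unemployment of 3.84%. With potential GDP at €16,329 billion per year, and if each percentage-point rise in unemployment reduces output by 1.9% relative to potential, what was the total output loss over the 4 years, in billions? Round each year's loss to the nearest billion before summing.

Year 2016: gap = -1.9 × (5.83 - 3.84) = -3.781%, loss ≈ 16329 × 3.781/100 ≈ 617.
Year 2017: gap = -1.9 × (8.55 - 3.84) = -8.949%, loss ≈ 16329 × 8.949/100 ≈ 1461.
Year 2018: gap = -1.9 × (6.64 - 3.84) = -5.32%, loss ≈ 16329 × 5.32/100 ≈ 869.
Year 2019: gap = -1.9 × (8.91 - 3.84) = -9.633%, loss ≈ 16329 × 9.633/100 ≈ 1573.
Total lost output = 617 + 1461 + 869 + 1573 = 4520 billion.

€4,520 billion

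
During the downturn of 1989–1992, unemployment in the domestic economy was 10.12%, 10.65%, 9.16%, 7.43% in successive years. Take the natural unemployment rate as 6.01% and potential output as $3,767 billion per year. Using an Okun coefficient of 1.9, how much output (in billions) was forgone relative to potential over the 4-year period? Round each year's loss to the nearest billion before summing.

$953 billion

Year 1989: gap = -1.9 × (10.12 - 6.01) = -7.809%, loss ≈ 3767 × 7.809/100 ≈ 294.
Year 1990: gap = -1.9 × (10.65 - 6.01) = -8.816%, loss ≈ 3767 × 8.816/100 ≈ 332.
Year 1991: gap = -1.9 × (9.16 - 6.01) = -5.985%, loss ≈ 3767 × 5.985/100 ≈ 225.
Year 1992: gap = -1.9 × (7.43 - 6.01) = -2.698%, loss ≈ 3767 × 2.698/100 ≈ 102.
Total lost output = 294 + 332 + 225 + 102 = 953 billion.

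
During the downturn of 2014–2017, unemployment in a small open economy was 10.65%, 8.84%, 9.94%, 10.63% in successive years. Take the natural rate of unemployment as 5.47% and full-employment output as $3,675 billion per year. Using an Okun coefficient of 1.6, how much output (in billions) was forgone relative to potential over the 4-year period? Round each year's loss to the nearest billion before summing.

Year 2014: gap = -1.6 × (10.65 - 5.47) = -8.288%, loss ≈ 3675 × 8.288/100 ≈ 305.
Year 2015: gap = -1.6 × (8.84 - 5.47) = -5.392%, loss ≈ 3675 × 5.392/100 ≈ 198.
Year 2016: gap = -1.6 × (9.94 - 5.47) = -7.152%, loss ≈ 3675 × 7.152/100 ≈ 263.
Year 2017: gap = -1.6 × (10.63 - 5.47) = -8.256%, loss ≈ 3675 × 8.256/100 ≈ 303.
Total lost output = 305 + 198 + 263 + 303 = 1069 billion.

$1,069 billion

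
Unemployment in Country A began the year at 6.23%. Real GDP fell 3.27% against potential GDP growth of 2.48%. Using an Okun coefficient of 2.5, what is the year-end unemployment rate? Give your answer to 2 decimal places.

Growth-rate Okun's law: g_Y = g_Y* - β × Δu, so Δu = (g_Y* - g_Y)/β.
Δu = (2.48 + 3.27)/2.5 = 5.75/2.5 = 2.30 percentage points.
Year-end unemployment = 6.23 + 2.3 = 8.53%.

8.53%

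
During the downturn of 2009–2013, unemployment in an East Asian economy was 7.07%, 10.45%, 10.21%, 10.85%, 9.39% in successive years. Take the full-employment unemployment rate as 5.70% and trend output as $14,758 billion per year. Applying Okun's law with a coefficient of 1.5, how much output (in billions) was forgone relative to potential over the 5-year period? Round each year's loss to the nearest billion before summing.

$4,310 billion

Year 2009: gap = -1.5 × (7.07 - 5.7) = -2.055%, loss ≈ 14758 × 2.055/100 ≈ 303.
Year 2010: gap = -1.5 × (10.45 - 5.7) = -7.125%, loss ≈ 14758 × 7.125/100 ≈ 1052.
Year 2011: gap = -1.5 × (10.21 - 5.7) = -6.765%, loss ≈ 14758 × 6.765/100 ≈ 998.
Year 2012: gap = -1.5 × (10.85 - 5.7) = -7.725%, loss ≈ 14758 × 7.725/100 ≈ 1140.
Year 2013: gap = -1.5 × (9.39 - 5.7) = -5.535%, loss ≈ 14758 × 5.535/100 ≈ 817.
Total lost output = 303 + 1052 + 998 + 1140 + 817 = 4310 billion.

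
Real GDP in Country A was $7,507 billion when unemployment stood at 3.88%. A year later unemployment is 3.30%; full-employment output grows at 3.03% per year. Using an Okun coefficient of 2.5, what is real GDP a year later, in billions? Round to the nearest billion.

$7,843 billion

Δu = 3.3 - 3.88 = -0.58 points.
Okun's law (growth form): g_Y = g_Y* - β × Δu = 3.03 - 2.5 × (-0.58) = 3.03 + 1.45 = 4.48%.
Real GDP in the next year = 7507 × (1 + 4.48/100) = 7507 × 1.0448 ≈ 7843 billion.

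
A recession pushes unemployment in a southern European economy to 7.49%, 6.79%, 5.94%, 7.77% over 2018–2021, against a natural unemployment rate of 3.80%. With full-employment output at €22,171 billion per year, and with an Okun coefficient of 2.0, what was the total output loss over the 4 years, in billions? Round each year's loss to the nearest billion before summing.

Year 2018: gap = -2.0 × (7.49 - 3.8) = -7.38%, loss ≈ 22171 × 7.38/100 ≈ 1636.
Year 2019: gap = -2.0 × (6.79 - 3.8) = -5.98%, loss ≈ 22171 × 5.98/100 ≈ 1326.
Year 2020: gap = -2.0 × (5.94 - 3.8) = -4.28%, loss ≈ 22171 × 4.28/100 ≈ 949.
Year 2021: gap = -2.0 × (7.77 - 3.8) = -7.94%, loss ≈ 22171 × 7.94/100 ≈ 1760.
Total lost output = 1636 + 1326 + 949 + 1760 = 5671 billion.

€5,671 billion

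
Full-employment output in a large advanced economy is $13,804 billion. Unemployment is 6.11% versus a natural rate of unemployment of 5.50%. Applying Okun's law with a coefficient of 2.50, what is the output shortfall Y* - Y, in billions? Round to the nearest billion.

Output gap = -2.50 × (6.11 - 5.5) = -2.5 × 0.61 = -1.525%.
Actual GDP ≈ 13804 × 0.98475 ≈ 13593 billion, so the shortfall is 13804 - 13593 = 211 billion.

$211 billion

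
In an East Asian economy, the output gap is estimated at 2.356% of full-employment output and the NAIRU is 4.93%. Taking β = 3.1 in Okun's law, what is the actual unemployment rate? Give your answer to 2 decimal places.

From Okun's law, u - u* = -(output gap)/β = -(2.356)/3.1 = -0.76 points.
So u = 4.93 - 0.76 = 4.17%.

4.17%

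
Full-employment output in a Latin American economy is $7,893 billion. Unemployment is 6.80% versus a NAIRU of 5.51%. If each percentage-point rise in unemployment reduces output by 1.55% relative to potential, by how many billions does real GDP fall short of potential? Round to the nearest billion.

Output gap = -1.55 × (6.8 - 5.51) = -1.55 × 1.29 = -1.9995%.
Actual GDP ≈ 7893 × 0.980005 ≈ 7735 billion, so the shortfall is 7893 - 7735 = 158 billion.

$158 billion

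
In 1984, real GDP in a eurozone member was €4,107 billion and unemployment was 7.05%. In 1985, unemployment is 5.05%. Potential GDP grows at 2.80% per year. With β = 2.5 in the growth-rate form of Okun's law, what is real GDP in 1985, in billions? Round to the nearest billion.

Δu = 5.05 - 7.05 = -2 points.
Okun's law (growth form): g_Y = g_Y* - β × Δu = 2.80 - 2.5 × (-2.00) = 2.8 + 5 = 7.8%.
Real GDP in the next year = 4107 × (1 + 7.8/100) = 4107 × 1.078 ≈ 4427 billion.

€4,427 billion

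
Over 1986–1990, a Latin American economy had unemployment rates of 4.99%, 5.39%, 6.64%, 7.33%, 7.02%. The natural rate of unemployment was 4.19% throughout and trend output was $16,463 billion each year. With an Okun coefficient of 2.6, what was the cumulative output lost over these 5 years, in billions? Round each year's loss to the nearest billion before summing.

$4,460 billion

Year 1986: gap = -2.6 × (4.99 - 4.19) = -2.08%, loss ≈ 16463 × 2.08/100 ≈ 342.
Year 1987: gap = -2.6 × (5.39 - 4.19) = -3.12%, loss ≈ 16463 × 3.12/100 ≈ 514.
Year 1988: gap = -2.6 × (6.64 - 4.19) = -6.37%, loss ≈ 16463 × 6.37/100 ≈ 1049.
Year 1989: gap = -2.6 × (7.33 - 4.19) = -8.164%, loss ≈ 16463 × 8.164/100 ≈ 1344.
Year 1990: gap = -2.6 × (7.02 - 4.19) = -7.358%, loss ≈ 16463 × 7.358/100 ≈ 1211.
Total lost output = 342 + 514 + 1049 + 1344 + 1211 = 4460 billion.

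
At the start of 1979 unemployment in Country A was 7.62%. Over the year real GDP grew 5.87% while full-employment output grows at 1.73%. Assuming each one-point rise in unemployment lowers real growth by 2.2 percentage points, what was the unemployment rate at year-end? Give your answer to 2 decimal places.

5.74%

Growth-rate Okun's law: g_Y = g_Y* - β × Δu, so Δu = (g_Y* - g_Y)/β.
Δu = (1.73 - 5.87)/2.2 = -4.14/2.2 = -1.88 percentage points.
Year-end unemployment = 7.62 - 1.88 = 5.74%.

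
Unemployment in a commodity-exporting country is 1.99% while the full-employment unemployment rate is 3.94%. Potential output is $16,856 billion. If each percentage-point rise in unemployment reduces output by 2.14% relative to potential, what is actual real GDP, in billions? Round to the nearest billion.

Unemployment gap = 1.99 - 3.94 = -1.95 points, so the output gap is -2.14 × (-1.95) = 4.173%.
Actual GDP = 16856 × (1 + 4.173/100) = 16856 × 1.04173 ≈ 17559 billion.

$17,559 billion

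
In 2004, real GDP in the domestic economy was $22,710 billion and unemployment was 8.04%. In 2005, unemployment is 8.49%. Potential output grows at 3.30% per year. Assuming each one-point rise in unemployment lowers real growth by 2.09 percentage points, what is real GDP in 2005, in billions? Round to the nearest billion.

$23,246 billion

Δu = 8.49 - 8.04 = 0.45 points.
Okun's law (growth form): g_Y = g_Y* - β × Δu = 3.30 - 2.09 × (0.45) = 3.3 - 0.9405 = 2.3595%.
Real GDP in the next year = 22710 × (1 + 2.3595/100) = 22710 × 1.023595 ≈ 23246 billion.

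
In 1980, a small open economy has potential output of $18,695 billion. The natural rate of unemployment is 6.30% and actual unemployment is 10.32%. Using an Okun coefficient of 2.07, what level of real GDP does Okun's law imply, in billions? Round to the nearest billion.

Unemployment gap = 10.32 - 6.3 = 4.02 points, so the output gap is -2.07 × 4.02 = -8.3214%.
Actual GDP = 18695 × (1 - 8.3214/100) = 18695 × 0.916786 ≈ 17139 billion.

$17,139 billion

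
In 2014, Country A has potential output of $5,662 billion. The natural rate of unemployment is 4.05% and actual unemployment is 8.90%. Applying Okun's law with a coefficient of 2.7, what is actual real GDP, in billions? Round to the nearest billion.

Unemployment gap = 8.9 - 4.05 = 4.85 points, so the output gap is -2.7 × 4.85 = -13.095%.
Actual GDP = 5662 × (1 - 13.095/100) = 5662 × 0.86905 ≈ 4921 billion.

$4,921 billion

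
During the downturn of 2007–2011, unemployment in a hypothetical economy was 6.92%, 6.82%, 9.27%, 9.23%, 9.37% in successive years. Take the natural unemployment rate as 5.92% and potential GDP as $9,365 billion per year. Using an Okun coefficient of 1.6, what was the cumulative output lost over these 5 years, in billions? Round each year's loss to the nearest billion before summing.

Year 2007: gap = -1.6 × (6.92 - 5.92) = -1.6%, loss ≈ 9365 × 1.6/100 ≈ 150.
Year 2008: gap = -1.6 × (6.82 - 5.92) = -1.44%, loss ≈ 9365 × 1.44/100 ≈ 135.
Year 2009: gap = -1.6 × (9.27 - 5.92) = -5.36%, loss ≈ 9365 × 5.36/100 ≈ 502.
Year 2010: gap = -1.6 × (9.23 - 5.92) = -5.296%, loss ≈ 9365 × 5.296/100 ≈ 496.
Year 2011: gap = -1.6 × (9.37 - 5.92) = -5.52%, loss ≈ 9365 × 5.52/100 ≈ 517.
Total lost output = 150 + 135 + 502 + 496 + 517 = 1800 billion.

$1,800 billion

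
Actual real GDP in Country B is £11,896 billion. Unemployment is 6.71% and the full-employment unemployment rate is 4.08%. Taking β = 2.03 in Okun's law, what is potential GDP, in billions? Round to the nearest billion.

Unemployment gap = 6.71 - 4.08 = 2.63 points, so output gap = -2.03 × 2.63 = -5.3389%.
Since Y = Y* × (1 + gap/100), Y* = 11896/0.946611 ≈ 12567 billion.

£12,567 billion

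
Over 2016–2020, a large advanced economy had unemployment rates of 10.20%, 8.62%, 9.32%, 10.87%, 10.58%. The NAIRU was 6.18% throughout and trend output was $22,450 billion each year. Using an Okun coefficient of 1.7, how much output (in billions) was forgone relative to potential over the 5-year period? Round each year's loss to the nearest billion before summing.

Year 2016: gap = -1.7 × (10.2 - 6.18) = -6.834%, loss ≈ 22450 × 6.834/100 ≈ 1534.
Year 2017: gap = -1.7 × (8.62 - 6.18) = -4.148%, loss ≈ 22450 × 4.148/100 ≈ 931.
Year 2018: gap = -1.7 × (9.32 - 6.18) = -5.338%, loss ≈ 22450 × 5.338/100 ≈ 1198.
Year 2019: gap = -1.7 × (10.87 - 6.18) = -7.973%, loss ≈ 22450 × 7.973/100 ≈ 1790.
Year 2020: gap = -1.7 × (10.58 - 6.18) = -7.48%, loss ≈ 22450 × 7.48/100 ≈ 1679.
Total lost output = 1534 + 931 + 1198 + 1790 + 1679 = 7132 billion.

$7,132 billion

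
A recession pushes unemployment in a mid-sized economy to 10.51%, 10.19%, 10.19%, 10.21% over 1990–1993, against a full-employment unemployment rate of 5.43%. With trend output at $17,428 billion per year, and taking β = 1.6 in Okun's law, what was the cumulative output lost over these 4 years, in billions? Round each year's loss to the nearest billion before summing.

$5,404 billion

Year 1990: gap = -1.6 × (10.51 - 5.43) = -8.128%, loss ≈ 17428 × 8.128/100 ≈ 1417.
Year 1991: gap = -1.6 × (10.19 - 5.43) = -7.616%, loss ≈ 17428 × 7.616/100 ≈ 1327.
Year 1992: gap = -1.6 × (10.19 - 5.43) = -7.616%, loss ≈ 17428 × 7.616/100 ≈ 1327.
Year 1993: gap = -1.6 × (10.21 - 5.43) = -7.648%, loss ≈ 17428 × 7.648/100 ≈ 1333.
Total lost output = 1417 + 1327 + 1327 + 1333 = 5404 billion.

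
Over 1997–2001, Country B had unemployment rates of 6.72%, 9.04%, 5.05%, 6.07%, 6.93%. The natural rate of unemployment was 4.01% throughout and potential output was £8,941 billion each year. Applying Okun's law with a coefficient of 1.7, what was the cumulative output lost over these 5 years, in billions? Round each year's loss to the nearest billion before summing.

£2,092 billion

Year 1997: gap = -1.7 × (6.72 - 4.01) = -4.607%, loss ≈ 8941 × 4.607/100 ≈ 412.
Year 1998: gap = -1.7 × (9.04 - 4.01) = -8.551%, loss ≈ 8941 × 8.551/100 ≈ 765.
Year 1999: gap = -1.7 × (5.05 - 4.01) = -1.768%, loss ≈ 8941 × 1.768/100 ≈ 158.
Year 2000: gap = -1.7 × (6.07 - 4.01) = -3.502%, loss ≈ 8941 × 3.502/100 ≈ 313.
Year 2001: gap = -1.7 × (6.93 - 4.01) = -4.964%, loss ≈ 8941 × 4.964/100 ≈ 444.
Total lost output = 412 + 765 + 158 + 313 + 444 = 2092 billion.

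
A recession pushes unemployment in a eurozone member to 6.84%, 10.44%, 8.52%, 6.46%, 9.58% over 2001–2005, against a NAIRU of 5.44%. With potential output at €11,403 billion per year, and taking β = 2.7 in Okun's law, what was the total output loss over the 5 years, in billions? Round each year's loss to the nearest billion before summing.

Year 2001: gap = -2.7 × (6.84 - 5.44) = -3.78%, loss ≈ 11403 × 3.78/100 ≈ 431.
Year 2002: gap = -2.7 × (10.44 - 5.44) = -13.5%, loss ≈ 11403 × 13.5/100 ≈ 1539.
Year 2003: gap = -2.7 × (8.52 - 5.44) = -8.316%, loss ≈ 11403 × 8.316/100 ≈ 948.
Year 2004: gap = -2.7 × (6.46 - 5.44) = -2.754%, loss ≈ 11403 × 2.754/100 ≈ 314.
Year 2005: gap = -2.7 × (9.58 - 5.44) = -11.178%, loss ≈ 11403 × 11.178/100 ≈ 1275.
Total lost output = 431 + 1539 + 948 + 314 + 1275 = 4507 billion.

€4,507 billion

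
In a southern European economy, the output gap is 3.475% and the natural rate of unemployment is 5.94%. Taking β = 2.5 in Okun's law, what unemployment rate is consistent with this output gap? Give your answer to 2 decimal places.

From Okun's law, u - u* = -(output gap)/β = -(3.475)/2.5 = -1.39 points.
So u = 5.94 - 1.39 = 4.55%.

4.55%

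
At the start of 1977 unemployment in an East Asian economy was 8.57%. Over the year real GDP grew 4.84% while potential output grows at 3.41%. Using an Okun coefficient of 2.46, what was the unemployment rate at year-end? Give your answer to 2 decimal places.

Growth-rate Okun's law: g_Y = g_Y* - β × Δu, so Δu = (g_Y* - g_Y)/β.
Δu = (3.41 - 4.84)/2.46 = -1.43/2.46 = -0.58 percentage points.
Year-end unemployment = 8.57 - 0.58 = 7.99%.

7.99%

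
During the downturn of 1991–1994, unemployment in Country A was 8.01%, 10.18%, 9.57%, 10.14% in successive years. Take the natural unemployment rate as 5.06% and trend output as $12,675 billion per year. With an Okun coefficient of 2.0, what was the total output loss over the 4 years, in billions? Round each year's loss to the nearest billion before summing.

$4,477 billion

Year 1991: gap = -2.0 × (8.01 - 5.06) = -5.9%, loss ≈ 12675 × 5.9/100 ≈ 748.
Year 1992: gap = -2.0 × (10.18 - 5.06) = -10.24%, loss ≈ 12675 × 10.24/100 ≈ 1298.
Year 1993: gap = -2.0 × (9.57 - 5.06) = -9.02%, loss ≈ 12675 × 9.02/100 ≈ 1143.
Year 1994: gap = -2.0 × (10.14 - 5.06) = -10.16%, loss ≈ 12675 × 10.16/100 ≈ 1288.
Total lost output = 748 + 1298 + 1143 + 1288 = 4477 billion.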